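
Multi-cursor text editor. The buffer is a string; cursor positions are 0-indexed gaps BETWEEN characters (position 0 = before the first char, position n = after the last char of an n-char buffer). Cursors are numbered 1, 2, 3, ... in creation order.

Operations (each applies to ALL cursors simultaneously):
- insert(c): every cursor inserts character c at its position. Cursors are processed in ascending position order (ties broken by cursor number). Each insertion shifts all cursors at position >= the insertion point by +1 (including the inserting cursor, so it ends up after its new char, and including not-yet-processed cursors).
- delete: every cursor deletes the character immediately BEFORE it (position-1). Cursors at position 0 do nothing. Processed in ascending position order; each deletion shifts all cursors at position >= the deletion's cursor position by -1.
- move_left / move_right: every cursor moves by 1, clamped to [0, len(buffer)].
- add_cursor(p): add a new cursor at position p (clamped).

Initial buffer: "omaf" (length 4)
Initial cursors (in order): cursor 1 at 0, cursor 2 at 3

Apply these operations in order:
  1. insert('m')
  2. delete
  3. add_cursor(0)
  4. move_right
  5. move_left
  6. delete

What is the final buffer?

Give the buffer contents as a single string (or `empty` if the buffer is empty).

After op 1 (insert('m')): buffer="momamf" (len 6), cursors c1@1 c2@5, authorship 1...2.
After op 2 (delete): buffer="omaf" (len 4), cursors c1@0 c2@3, authorship ....
After op 3 (add_cursor(0)): buffer="omaf" (len 4), cursors c1@0 c3@0 c2@3, authorship ....
After op 4 (move_right): buffer="omaf" (len 4), cursors c1@1 c3@1 c2@4, authorship ....
After op 5 (move_left): buffer="omaf" (len 4), cursors c1@0 c3@0 c2@3, authorship ....
After op 6 (delete): buffer="omf" (len 3), cursors c1@0 c3@0 c2@2, authorship ...

Answer: omf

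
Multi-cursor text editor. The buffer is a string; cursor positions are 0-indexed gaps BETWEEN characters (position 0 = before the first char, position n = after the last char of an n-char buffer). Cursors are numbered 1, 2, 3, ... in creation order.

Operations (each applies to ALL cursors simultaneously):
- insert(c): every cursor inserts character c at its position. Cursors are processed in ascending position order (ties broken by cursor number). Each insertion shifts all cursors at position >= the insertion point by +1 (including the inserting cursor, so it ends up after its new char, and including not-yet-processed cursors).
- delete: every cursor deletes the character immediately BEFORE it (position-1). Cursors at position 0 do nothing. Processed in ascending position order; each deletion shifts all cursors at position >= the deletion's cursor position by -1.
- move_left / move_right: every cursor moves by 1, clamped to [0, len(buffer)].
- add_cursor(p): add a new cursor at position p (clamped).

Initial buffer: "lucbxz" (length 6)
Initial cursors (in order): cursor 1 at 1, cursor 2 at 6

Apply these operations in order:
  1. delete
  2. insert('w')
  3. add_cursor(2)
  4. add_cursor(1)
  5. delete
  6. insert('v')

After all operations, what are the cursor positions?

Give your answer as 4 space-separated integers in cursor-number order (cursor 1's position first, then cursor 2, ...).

Answer: 3 7 3 3

Derivation:
After op 1 (delete): buffer="ucbx" (len 4), cursors c1@0 c2@4, authorship ....
After op 2 (insert('w')): buffer="wucbxw" (len 6), cursors c1@1 c2@6, authorship 1....2
After op 3 (add_cursor(2)): buffer="wucbxw" (len 6), cursors c1@1 c3@2 c2@6, authorship 1....2
After op 4 (add_cursor(1)): buffer="wucbxw" (len 6), cursors c1@1 c4@1 c3@2 c2@6, authorship 1....2
After op 5 (delete): buffer="cbx" (len 3), cursors c1@0 c3@0 c4@0 c2@3, authorship ...
After op 6 (insert('v')): buffer="vvvcbxv" (len 7), cursors c1@3 c3@3 c4@3 c2@7, authorship 134...2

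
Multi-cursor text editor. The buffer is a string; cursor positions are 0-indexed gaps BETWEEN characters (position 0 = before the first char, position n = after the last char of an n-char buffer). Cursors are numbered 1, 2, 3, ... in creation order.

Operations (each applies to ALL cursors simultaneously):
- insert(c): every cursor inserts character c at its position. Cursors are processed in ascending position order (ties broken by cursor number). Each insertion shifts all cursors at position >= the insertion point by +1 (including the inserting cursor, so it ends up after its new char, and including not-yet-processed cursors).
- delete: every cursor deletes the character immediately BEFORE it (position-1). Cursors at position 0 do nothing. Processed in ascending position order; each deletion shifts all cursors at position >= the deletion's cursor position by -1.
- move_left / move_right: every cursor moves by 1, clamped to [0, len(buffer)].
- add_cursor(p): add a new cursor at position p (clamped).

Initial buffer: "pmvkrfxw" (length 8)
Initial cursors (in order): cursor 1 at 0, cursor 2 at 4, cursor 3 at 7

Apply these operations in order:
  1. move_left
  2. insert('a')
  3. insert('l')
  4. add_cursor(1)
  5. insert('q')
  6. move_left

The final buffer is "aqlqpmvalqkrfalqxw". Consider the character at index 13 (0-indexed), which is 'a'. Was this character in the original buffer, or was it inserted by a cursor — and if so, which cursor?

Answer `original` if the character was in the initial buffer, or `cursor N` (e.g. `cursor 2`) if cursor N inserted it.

Answer: cursor 3

Derivation:
After op 1 (move_left): buffer="pmvkrfxw" (len 8), cursors c1@0 c2@3 c3@6, authorship ........
After op 2 (insert('a')): buffer="apmvakrfaxw" (len 11), cursors c1@1 c2@5 c3@9, authorship 1...2...3..
After op 3 (insert('l')): buffer="alpmvalkrfalxw" (len 14), cursors c1@2 c2@7 c3@12, authorship 11...22...33..
After op 4 (add_cursor(1)): buffer="alpmvalkrfalxw" (len 14), cursors c4@1 c1@2 c2@7 c3@12, authorship 11...22...33..
After op 5 (insert('q')): buffer="aqlqpmvalqkrfalqxw" (len 18), cursors c4@2 c1@4 c2@10 c3@16, authorship 1411...222...333..
After op 6 (move_left): buffer="aqlqpmvalqkrfalqxw" (len 18), cursors c4@1 c1@3 c2@9 c3@15, authorship 1411...222...333..
Authorship (.=original, N=cursor N): 1 4 1 1 . . . 2 2 2 . . . 3 3 3 . .
Index 13: author = 3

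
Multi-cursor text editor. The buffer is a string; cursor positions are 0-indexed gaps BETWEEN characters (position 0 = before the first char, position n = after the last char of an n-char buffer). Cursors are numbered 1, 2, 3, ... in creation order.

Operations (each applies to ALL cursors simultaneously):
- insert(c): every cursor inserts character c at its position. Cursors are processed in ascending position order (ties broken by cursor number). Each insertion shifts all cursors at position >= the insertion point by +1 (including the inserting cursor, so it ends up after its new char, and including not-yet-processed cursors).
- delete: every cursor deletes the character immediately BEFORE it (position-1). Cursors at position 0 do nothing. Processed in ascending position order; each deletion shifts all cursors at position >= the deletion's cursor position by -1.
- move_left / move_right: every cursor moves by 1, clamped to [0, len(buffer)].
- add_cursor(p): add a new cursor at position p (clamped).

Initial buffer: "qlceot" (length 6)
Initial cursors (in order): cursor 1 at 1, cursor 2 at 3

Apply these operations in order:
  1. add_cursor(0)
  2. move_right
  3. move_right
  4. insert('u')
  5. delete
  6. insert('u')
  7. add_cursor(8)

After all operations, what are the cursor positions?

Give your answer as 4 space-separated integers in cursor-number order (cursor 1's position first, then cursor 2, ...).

Answer: 5 8 3 8

Derivation:
After op 1 (add_cursor(0)): buffer="qlceot" (len 6), cursors c3@0 c1@1 c2@3, authorship ......
After op 2 (move_right): buffer="qlceot" (len 6), cursors c3@1 c1@2 c2@4, authorship ......
After op 3 (move_right): buffer="qlceot" (len 6), cursors c3@2 c1@3 c2@5, authorship ......
After op 4 (insert('u')): buffer="qlucueout" (len 9), cursors c3@3 c1@5 c2@8, authorship ..3.1..2.
After op 5 (delete): buffer="qlceot" (len 6), cursors c3@2 c1@3 c2@5, authorship ......
After op 6 (insert('u')): buffer="qlucueout" (len 9), cursors c3@3 c1@5 c2@8, authorship ..3.1..2.
After op 7 (add_cursor(8)): buffer="qlucueout" (len 9), cursors c3@3 c1@5 c2@8 c4@8, authorship ..3.1..2.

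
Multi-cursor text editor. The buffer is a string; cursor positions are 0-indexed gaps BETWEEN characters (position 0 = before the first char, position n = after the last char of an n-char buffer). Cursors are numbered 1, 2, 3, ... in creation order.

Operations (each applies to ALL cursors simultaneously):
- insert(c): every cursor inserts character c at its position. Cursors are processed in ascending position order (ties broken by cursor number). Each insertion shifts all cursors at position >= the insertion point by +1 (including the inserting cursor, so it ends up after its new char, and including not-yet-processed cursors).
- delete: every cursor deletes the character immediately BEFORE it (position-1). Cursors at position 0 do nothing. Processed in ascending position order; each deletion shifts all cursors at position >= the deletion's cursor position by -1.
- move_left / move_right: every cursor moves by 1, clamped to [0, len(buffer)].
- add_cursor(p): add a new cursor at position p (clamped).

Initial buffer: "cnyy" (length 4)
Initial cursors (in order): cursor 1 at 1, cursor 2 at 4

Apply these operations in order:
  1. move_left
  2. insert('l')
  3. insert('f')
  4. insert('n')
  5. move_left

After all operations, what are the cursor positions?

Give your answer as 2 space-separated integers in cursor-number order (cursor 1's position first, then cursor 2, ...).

After op 1 (move_left): buffer="cnyy" (len 4), cursors c1@0 c2@3, authorship ....
After op 2 (insert('l')): buffer="lcnyly" (len 6), cursors c1@1 c2@5, authorship 1...2.
After op 3 (insert('f')): buffer="lfcnylfy" (len 8), cursors c1@2 c2@7, authorship 11...22.
After op 4 (insert('n')): buffer="lfncnylfny" (len 10), cursors c1@3 c2@9, authorship 111...222.
After op 5 (move_left): buffer="lfncnylfny" (len 10), cursors c1@2 c2@8, authorship 111...222.

Answer: 2 8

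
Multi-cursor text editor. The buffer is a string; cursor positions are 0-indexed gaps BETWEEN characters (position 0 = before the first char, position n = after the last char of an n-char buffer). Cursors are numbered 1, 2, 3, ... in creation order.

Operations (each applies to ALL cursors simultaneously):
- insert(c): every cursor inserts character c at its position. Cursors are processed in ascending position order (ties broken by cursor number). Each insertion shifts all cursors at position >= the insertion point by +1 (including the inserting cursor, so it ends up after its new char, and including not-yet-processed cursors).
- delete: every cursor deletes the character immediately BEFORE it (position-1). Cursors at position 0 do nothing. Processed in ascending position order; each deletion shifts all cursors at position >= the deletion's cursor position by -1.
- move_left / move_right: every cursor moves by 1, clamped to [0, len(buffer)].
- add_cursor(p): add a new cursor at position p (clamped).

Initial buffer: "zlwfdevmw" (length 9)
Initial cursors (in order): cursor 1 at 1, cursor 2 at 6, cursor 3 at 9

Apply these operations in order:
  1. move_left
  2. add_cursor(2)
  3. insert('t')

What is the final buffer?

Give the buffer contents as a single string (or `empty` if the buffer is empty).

Answer: tzltwfdtevmtw

Derivation:
After op 1 (move_left): buffer="zlwfdevmw" (len 9), cursors c1@0 c2@5 c3@8, authorship .........
After op 2 (add_cursor(2)): buffer="zlwfdevmw" (len 9), cursors c1@0 c4@2 c2@5 c3@8, authorship .........
After op 3 (insert('t')): buffer="tzltwfdtevmtw" (len 13), cursors c1@1 c4@4 c2@8 c3@12, authorship 1..4...2...3.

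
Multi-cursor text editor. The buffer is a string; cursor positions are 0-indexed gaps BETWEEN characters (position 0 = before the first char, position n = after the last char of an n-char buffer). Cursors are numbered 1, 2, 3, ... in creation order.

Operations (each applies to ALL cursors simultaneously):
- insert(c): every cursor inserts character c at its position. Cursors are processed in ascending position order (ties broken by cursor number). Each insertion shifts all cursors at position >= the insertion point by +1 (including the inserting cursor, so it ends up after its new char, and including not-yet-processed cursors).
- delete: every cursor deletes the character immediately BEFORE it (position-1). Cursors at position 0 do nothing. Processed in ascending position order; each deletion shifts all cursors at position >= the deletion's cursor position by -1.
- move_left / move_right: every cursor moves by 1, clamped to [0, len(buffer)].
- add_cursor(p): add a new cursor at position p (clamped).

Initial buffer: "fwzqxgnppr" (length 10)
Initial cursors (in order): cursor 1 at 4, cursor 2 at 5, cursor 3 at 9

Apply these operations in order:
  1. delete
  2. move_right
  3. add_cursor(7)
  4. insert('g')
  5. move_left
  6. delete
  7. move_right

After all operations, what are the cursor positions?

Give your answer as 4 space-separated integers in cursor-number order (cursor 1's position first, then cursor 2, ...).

After op 1 (delete): buffer="fwzgnpr" (len 7), cursors c1@3 c2@3 c3@6, authorship .......
After op 2 (move_right): buffer="fwzgnpr" (len 7), cursors c1@4 c2@4 c3@7, authorship .......
After op 3 (add_cursor(7)): buffer="fwzgnpr" (len 7), cursors c1@4 c2@4 c3@7 c4@7, authorship .......
After op 4 (insert('g')): buffer="fwzgggnprgg" (len 11), cursors c1@6 c2@6 c3@11 c4@11, authorship ....12...34
After op 5 (move_left): buffer="fwzgggnprgg" (len 11), cursors c1@5 c2@5 c3@10 c4@10, authorship ....12...34
After op 6 (delete): buffer="fwzgnpg" (len 7), cursors c1@3 c2@3 c3@6 c4@6, authorship ...2..4
After op 7 (move_right): buffer="fwzgnpg" (len 7), cursors c1@4 c2@4 c3@7 c4@7, authorship ...2..4

Answer: 4 4 7 7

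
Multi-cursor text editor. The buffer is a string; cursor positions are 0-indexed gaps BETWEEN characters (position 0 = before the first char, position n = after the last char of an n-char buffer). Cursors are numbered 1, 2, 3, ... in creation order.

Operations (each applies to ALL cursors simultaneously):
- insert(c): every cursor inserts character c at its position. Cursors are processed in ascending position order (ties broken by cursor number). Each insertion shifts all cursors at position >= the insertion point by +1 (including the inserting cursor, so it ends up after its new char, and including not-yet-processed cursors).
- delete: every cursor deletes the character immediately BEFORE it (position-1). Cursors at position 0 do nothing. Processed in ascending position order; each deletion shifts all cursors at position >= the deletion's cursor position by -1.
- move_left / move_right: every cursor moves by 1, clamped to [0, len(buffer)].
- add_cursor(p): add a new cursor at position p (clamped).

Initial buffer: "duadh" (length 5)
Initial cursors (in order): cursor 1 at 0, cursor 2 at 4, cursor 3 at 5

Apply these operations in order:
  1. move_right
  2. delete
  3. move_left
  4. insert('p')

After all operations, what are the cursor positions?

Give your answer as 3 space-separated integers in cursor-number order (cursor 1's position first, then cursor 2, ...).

After op 1 (move_right): buffer="duadh" (len 5), cursors c1@1 c2@5 c3@5, authorship .....
After op 2 (delete): buffer="ua" (len 2), cursors c1@0 c2@2 c3@2, authorship ..
After op 3 (move_left): buffer="ua" (len 2), cursors c1@0 c2@1 c3@1, authorship ..
After op 4 (insert('p')): buffer="puppa" (len 5), cursors c1@1 c2@4 c3@4, authorship 1.23.

Answer: 1 4 4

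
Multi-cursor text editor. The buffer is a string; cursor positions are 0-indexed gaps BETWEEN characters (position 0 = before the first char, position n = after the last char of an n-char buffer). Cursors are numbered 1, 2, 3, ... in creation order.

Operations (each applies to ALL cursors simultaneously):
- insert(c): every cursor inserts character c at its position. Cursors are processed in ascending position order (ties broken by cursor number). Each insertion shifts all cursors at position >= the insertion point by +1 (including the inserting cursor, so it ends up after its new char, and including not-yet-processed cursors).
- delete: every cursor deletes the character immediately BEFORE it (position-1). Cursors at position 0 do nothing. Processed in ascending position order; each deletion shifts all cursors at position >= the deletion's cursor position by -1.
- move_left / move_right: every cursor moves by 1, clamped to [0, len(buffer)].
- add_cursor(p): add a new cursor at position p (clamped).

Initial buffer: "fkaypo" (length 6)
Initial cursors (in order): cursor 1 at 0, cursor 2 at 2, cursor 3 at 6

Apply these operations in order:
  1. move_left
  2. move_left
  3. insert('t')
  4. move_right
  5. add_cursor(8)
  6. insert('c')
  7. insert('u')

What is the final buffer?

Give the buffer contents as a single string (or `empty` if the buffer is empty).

After op 1 (move_left): buffer="fkaypo" (len 6), cursors c1@0 c2@1 c3@5, authorship ......
After op 2 (move_left): buffer="fkaypo" (len 6), cursors c1@0 c2@0 c3@4, authorship ......
After op 3 (insert('t')): buffer="ttfkaytpo" (len 9), cursors c1@2 c2@2 c3@7, authorship 12....3..
After op 4 (move_right): buffer="ttfkaytpo" (len 9), cursors c1@3 c2@3 c3@8, authorship 12....3..
After op 5 (add_cursor(8)): buffer="ttfkaytpo" (len 9), cursors c1@3 c2@3 c3@8 c4@8, authorship 12....3..
After op 6 (insert('c')): buffer="ttfcckaytpcco" (len 13), cursors c1@5 c2@5 c3@12 c4@12, authorship 12.12...3.34.
After op 7 (insert('u')): buffer="ttfccuukaytpccuuo" (len 17), cursors c1@7 c2@7 c3@16 c4@16, authorship 12.1212...3.3434.

Answer: ttfccuukaytpccuuo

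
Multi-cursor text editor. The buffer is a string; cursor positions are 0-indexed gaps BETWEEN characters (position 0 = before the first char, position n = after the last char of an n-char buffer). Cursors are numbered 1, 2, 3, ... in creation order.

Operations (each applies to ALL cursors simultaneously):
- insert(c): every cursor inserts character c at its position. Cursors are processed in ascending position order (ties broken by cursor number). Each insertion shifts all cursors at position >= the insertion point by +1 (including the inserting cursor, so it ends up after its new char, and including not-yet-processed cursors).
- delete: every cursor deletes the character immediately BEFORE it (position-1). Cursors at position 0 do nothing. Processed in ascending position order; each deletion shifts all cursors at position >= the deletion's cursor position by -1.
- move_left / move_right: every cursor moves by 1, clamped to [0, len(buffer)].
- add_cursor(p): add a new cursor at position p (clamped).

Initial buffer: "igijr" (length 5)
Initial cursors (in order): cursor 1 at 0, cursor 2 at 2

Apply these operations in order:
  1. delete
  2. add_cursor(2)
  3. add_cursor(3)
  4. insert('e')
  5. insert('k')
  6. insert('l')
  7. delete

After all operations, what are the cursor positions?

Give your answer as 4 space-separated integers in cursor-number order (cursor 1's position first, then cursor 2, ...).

Answer: 2 5 8 11

Derivation:
After op 1 (delete): buffer="iijr" (len 4), cursors c1@0 c2@1, authorship ....
After op 2 (add_cursor(2)): buffer="iijr" (len 4), cursors c1@0 c2@1 c3@2, authorship ....
After op 3 (add_cursor(3)): buffer="iijr" (len 4), cursors c1@0 c2@1 c3@2 c4@3, authorship ....
After op 4 (insert('e')): buffer="eieiejer" (len 8), cursors c1@1 c2@3 c3@5 c4@7, authorship 1.2.3.4.
After op 5 (insert('k')): buffer="ekiekiekjekr" (len 12), cursors c1@2 c2@5 c3@8 c4@11, authorship 11.22.33.44.
After op 6 (insert('l')): buffer="ekliekliekljeklr" (len 16), cursors c1@3 c2@7 c3@11 c4@15, authorship 111.222.333.444.
After op 7 (delete): buffer="ekiekiekjekr" (len 12), cursors c1@2 c2@5 c3@8 c4@11, authorship 11.22.33.44.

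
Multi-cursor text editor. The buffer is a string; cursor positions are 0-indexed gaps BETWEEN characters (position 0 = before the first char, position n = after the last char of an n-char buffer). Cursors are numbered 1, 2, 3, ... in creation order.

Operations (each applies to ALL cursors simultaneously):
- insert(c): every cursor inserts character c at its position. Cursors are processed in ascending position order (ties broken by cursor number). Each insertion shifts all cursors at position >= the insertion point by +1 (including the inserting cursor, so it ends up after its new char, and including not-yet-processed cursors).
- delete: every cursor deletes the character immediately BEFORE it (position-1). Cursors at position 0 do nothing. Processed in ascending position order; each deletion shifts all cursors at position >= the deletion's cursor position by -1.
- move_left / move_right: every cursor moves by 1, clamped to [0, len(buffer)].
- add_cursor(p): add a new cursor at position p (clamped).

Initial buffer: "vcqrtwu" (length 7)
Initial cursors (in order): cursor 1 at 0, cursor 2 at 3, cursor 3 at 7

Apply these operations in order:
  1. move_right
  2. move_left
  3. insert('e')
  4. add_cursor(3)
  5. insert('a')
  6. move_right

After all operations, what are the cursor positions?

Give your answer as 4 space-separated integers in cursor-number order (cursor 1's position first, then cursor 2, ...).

After op 1 (move_right): buffer="vcqrtwu" (len 7), cursors c1@1 c2@4 c3@7, authorship .......
After op 2 (move_left): buffer="vcqrtwu" (len 7), cursors c1@0 c2@3 c3@6, authorship .......
After op 3 (insert('e')): buffer="evcqertweu" (len 10), cursors c1@1 c2@5 c3@9, authorship 1...2...3.
After op 4 (add_cursor(3)): buffer="evcqertweu" (len 10), cursors c1@1 c4@3 c2@5 c3@9, authorship 1...2...3.
After op 5 (insert('a')): buffer="eavcaqeartweau" (len 14), cursors c1@2 c4@5 c2@8 c3@13, authorship 11..4.22...33.
After op 6 (move_right): buffer="eavcaqeartweau" (len 14), cursors c1@3 c4@6 c2@9 c3@14, authorship 11..4.22...33.

Answer: 3 9 14 6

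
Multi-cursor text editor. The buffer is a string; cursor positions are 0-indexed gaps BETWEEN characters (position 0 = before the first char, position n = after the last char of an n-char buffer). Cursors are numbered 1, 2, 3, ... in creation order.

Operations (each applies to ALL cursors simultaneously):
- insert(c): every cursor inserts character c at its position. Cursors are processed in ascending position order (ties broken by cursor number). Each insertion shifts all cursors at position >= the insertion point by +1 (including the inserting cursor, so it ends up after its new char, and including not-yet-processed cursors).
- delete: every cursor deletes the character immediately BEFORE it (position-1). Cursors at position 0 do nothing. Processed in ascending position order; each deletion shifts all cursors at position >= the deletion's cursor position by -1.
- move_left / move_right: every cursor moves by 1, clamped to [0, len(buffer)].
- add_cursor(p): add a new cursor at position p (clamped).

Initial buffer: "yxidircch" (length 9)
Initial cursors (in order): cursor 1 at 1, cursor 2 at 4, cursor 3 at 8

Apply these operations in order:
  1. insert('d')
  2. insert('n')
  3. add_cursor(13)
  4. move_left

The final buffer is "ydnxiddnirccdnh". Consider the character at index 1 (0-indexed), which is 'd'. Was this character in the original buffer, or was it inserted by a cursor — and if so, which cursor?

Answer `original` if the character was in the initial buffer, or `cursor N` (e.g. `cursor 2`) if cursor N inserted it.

After op 1 (insert('d')): buffer="ydxiddirccdh" (len 12), cursors c1@2 c2@6 c3@11, authorship .1...2....3.
After op 2 (insert('n')): buffer="ydnxiddnirccdnh" (len 15), cursors c1@3 c2@8 c3@14, authorship .11...22....33.
After op 3 (add_cursor(13)): buffer="ydnxiddnirccdnh" (len 15), cursors c1@3 c2@8 c4@13 c3@14, authorship .11...22....33.
After op 4 (move_left): buffer="ydnxiddnirccdnh" (len 15), cursors c1@2 c2@7 c4@12 c3@13, authorship .11...22....33.
Authorship (.=original, N=cursor N): . 1 1 . . . 2 2 . . . . 3 3 .
Index 1: author = 1

Answer: cursor 1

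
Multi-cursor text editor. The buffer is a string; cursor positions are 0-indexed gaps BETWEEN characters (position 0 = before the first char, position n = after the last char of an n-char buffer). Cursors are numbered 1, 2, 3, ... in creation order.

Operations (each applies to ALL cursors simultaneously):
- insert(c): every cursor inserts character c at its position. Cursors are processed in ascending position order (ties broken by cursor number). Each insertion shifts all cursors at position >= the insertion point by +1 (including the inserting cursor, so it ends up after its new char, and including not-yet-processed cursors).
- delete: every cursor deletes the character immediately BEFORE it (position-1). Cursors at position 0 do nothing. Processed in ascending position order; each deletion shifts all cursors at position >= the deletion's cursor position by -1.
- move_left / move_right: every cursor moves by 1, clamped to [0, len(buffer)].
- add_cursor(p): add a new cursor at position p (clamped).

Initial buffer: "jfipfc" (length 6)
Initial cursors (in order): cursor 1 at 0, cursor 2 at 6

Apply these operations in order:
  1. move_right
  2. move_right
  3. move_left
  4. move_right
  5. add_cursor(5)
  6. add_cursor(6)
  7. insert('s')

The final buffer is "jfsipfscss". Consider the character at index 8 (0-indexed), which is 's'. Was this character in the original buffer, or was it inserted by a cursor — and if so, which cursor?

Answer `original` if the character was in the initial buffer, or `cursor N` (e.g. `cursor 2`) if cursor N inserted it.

After op 1 (move_right): buffer="jfipfc" (len 6), cursors c1@1 c2@6, authorship ......
After op 2 (move_right): buffer="jfipfc" (len 6), cursors c1@2 c2@6, authorship ......
After op 3 (move_left): buffer="jfipfc" (len 6), cursors c1@1 c2@5, authorship ......
After op 4 (move_right): buffer="jfipfc" (len 6), cursors c1@2 c2@6, authorship ......
After op 5 (add_cursor(5)): buffer="jfipfc" (len 6), cursors c1@2 c3@5 c2@6, authorship ......
After op 6 (add_cursor(6)): buffer="jfipfc" (len 6), cursors c1@2 c3@5 c2@6 c4@6, authorship ......
After op 7 (insert('s')): buffer="jfsipfscss" (len 10), cursors c1@3 c3@7 c2@10 c4@10, authorship ..1...3.24
Authorship (.=original, N=cursor N): . . 1 . . . 3 . 2 4
Index 8: author = 2

Answer: cursor 2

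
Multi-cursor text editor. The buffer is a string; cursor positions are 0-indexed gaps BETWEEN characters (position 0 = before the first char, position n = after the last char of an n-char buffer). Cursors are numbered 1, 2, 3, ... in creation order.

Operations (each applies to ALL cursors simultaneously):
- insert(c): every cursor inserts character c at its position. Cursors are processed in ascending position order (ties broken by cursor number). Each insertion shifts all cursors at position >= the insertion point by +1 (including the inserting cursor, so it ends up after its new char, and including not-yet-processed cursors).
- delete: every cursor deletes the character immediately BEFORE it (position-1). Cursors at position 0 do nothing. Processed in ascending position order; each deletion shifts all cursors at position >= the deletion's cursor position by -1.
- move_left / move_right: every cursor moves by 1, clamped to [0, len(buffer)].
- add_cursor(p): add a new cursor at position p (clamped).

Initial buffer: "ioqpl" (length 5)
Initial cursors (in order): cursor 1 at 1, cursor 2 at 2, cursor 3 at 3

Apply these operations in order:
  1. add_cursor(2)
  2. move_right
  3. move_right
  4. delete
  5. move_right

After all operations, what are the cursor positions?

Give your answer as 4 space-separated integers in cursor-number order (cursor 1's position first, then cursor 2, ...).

After op 1 (add_cursor(2)): buffer="ioqpl" (len 5), cursors c1@1 c2@2 c4@2 c3@3, authorship .....
After op 2 (move_right): buffer="ioqpl" (len 5), cursors c1@2 c2@3 c4@3 c3@4, authorship .....
After op 3 (move_right): buffer="ioqpl" (len 5), cursors c1@3 c2@4 c4@4 c3@5, authorship .....
After op 4 (delete): buffer="i" (len 1), cursors c1@1 c2@1 c3@1 c4@1, authorship .
After op 5 (move_right): buffer="i" (len 1), cursors c1@1 c2@1 c3@1 c4@1, authorship .

Answer: 1 1 1 1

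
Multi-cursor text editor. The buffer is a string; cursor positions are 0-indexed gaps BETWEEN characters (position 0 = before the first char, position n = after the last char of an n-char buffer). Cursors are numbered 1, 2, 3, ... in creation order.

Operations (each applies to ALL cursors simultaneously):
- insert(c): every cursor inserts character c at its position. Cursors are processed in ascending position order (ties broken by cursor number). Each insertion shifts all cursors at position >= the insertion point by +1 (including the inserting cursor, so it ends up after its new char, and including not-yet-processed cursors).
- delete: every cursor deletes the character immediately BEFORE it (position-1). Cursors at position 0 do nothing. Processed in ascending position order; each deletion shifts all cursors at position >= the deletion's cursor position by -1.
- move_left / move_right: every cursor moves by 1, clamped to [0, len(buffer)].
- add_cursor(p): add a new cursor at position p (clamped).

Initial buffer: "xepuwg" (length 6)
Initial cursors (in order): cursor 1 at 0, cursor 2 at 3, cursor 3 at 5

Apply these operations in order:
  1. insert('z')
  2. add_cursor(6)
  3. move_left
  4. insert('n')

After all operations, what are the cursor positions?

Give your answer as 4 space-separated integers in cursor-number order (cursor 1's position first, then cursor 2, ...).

After op 1 (insert('z')): buffer="zxepzuwzg" (len 9), cursors c1@1 c2@5 c3@8, authorship 1...2..3.
After op 2 (add_cursor(6)): buffer="zxepzuwzg" (len 9), cursors c1@1 c2@5 c4@6 c3@8, authorship 1...2..3.
After op 3 (move_left): buffer="zxepzuwzg" (len 9), cursors c1@0 c2@4 c4@5 c3@7, authorship 1...2..3.
After op 4 (insert('n')): buffer="nzxepnznuwnzg" (len 13), cursors c1@1 c2@6 c4@8 c3@11, authorship 11...224..33.

Answer: 1 6 11 8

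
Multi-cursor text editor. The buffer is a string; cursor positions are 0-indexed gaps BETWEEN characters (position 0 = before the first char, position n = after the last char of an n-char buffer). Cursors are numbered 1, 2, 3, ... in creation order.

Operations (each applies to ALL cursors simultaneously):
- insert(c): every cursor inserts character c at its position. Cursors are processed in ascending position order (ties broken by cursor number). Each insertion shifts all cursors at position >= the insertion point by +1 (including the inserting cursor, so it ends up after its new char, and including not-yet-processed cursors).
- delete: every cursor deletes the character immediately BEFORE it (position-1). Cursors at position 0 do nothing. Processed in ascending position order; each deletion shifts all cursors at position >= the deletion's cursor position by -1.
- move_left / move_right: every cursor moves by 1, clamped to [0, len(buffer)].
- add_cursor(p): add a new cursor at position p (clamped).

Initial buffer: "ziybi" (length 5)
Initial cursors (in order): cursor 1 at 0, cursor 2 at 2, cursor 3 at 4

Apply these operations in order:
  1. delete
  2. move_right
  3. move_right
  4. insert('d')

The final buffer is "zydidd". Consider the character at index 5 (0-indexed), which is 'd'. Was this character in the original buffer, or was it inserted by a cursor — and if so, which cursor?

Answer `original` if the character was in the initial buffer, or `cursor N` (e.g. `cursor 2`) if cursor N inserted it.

Answer: cursor 3

Derivation:
After op 1 (delete): buffer="zyi" (len 3), cursors c1@0 c2@1 c3@2, authorship ...
After op 2 (move_right): buffer="zyi" (len 3), cursors c1@1 c2@2 c3@3, authorship ...
After op 3 (move_right): buffer="zyi" (len 3), cursors c1@2 c2@3 c3@3, authorship ...
After op 4 (insert('d')): buffer="zydidd" (len 6), cursors c1@3 c2@6 c3@6, authorship ..1.23
Authorship (.=original, N=cursor N): . . 1 . 2 3
Index 5: author = 3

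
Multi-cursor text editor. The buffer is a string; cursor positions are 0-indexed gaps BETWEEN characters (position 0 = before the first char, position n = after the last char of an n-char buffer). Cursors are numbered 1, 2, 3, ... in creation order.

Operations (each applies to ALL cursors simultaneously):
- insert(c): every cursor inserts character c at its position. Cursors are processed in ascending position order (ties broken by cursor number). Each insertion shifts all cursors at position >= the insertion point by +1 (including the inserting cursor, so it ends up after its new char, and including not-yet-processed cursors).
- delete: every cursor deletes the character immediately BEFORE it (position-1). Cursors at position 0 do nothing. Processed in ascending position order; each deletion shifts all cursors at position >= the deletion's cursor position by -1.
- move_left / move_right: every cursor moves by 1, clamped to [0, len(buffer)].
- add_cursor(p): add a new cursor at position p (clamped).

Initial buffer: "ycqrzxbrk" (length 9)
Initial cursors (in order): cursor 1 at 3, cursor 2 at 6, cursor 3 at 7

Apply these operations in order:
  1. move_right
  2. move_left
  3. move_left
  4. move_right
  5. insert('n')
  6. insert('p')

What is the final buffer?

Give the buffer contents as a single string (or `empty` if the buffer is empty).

Answer: ycqnprzxnpbnprk

Derivation:
After op 1 (move_right): buffer="ycqrzxbrk" (len 9), cursors c1@4 c2@7 c3@8, authorship .........
After op 2 (move_left): buffer="ycqrzxbrk" (len 9), cursors c1@3 c2@6 c3@7, authorship .........
After op 3 (move_left): buffer="ycqrzxbrk" (len 9), cursors c1@2 c2@5 c3@6, authorship .........
After op 4 (move_right): buffer="ycqrzxbrk" (len 9), cursors c1@3 c2@6 c3@7, authorship .........
After op 5 (insert('n')): buffer="ycqnrzxnbnrk" (len 12), cursors c1@4 c2@8 c3@10, authorship ...1...2.3..
After op 6 (insert('p')): buffer="ycqnprzxnpbnprk" (len 15), cursors c1@5 c2@10 c3@13, authorship ...11...22.33..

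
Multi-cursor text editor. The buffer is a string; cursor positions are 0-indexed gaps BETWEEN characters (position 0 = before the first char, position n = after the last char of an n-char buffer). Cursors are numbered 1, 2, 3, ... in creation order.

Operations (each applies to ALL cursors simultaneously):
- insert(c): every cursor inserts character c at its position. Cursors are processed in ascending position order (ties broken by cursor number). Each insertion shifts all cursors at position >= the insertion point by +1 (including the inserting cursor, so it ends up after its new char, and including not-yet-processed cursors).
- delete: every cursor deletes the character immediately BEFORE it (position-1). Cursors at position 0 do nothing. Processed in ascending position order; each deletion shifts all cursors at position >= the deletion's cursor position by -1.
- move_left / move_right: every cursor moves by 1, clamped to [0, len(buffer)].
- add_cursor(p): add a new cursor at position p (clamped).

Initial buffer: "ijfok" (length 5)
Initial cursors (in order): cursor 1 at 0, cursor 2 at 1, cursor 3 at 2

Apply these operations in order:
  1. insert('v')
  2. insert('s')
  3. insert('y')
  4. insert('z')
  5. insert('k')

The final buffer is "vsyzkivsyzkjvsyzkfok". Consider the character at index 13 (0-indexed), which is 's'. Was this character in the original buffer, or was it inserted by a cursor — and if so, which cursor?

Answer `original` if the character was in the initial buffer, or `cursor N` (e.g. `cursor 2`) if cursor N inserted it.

After op 1 (insert('v')): buffer="vivjvfok" (len 8), cursors c1@1 c2@3 c3@5, authorship 1.2.3...
After op 2 (insert('s')): buffer="vsivsjvsfok" (len 11), cursors c1@2 c2@5 c3@8, authorship 11.22.33...
After op 3 (insert('y')): buffer="vsyivsyjvsyfok" (len 14), cursors c1@3 c2@7 c3@11, authorship 111.222.333...
After op 4 (insert('z')): buffer="vsyzivsyzjvsyzfok" (len 17), cursors c1@4 c2@9 c3@14, authorship 1111.2222.3333...
After op 5 (insert('k')): buffer="vsyzkivsyzkjvsyzkfok" (len 20), cursors c1@5 c2@11 c3@17, authorship 11111.22222.33333...
Authorship (.=original, N=cursor N): 1 1 1 1 1 . 2 2 2 2 2 . 3 3 3 3 3 . . .
Index 13: author = 3

Answer: cursor 3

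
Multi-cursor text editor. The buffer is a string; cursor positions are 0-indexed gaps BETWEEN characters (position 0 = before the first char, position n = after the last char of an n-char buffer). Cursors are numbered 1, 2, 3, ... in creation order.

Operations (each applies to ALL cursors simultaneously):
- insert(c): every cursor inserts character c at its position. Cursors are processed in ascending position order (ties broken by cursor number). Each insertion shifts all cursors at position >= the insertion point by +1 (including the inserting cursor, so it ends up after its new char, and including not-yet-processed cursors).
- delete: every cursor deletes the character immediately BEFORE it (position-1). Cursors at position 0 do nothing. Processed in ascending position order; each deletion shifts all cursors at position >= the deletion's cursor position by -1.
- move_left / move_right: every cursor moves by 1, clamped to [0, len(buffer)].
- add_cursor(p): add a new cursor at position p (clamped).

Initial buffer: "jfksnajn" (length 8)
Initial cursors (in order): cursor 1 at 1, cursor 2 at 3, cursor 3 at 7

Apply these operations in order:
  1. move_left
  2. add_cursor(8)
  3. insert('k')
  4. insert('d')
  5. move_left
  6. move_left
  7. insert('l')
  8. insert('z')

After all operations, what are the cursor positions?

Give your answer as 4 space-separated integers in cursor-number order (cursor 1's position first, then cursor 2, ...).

After op 1 (move_left): buffer="jfksnajn" (len 8), cursors c1@0 c2@2 c3@6, authorship ........
After op 2 (add_cursor(8)): buffer="jfksnajn" (len 8), cursors c1@0 c2@2 c3@6 c4@8, authorship ........
After op 3 (insert('k')): buffer="kjfkksnakjnk" (len 12), cursors c1@1 c2@4 c3@9 c4@12, authorship 1..2....3..4
After op 4 (insert('d')): buffer="kdjfkdksnakdjnkd" (len 16), cursors c1@2 c2@6 c3@12 c4@16, authorship 11..22....33..44
After op 5 (move_left): buffer="kdjfkdksnakdjnkd" (len 16), cursors c1@1 c2@5 c3@11 c4@15, authorship 11..22....33..44
After op 6 (move_left): buffer="kdjfkdksnakdjnkd" (len 16), cursors c1@0 c2@4 c3@10 c4@14, authorship 11..22....33..44
After op 7 (insert('l')): buffer="lkdjflkdksnalkdjnlkd" (len 20), cursors c1@1 c2@6 c3@13 c4@18, authorship 111..222....333..444
After op 8 (insert('z')): buffer="lzkdjflzkdksnalzkdjnlzkd" (len 24), cursors c1@2 c2@8 c3@16 c4@22, authorship 1111..2222....3333..4444

Answer: 2 8 16 22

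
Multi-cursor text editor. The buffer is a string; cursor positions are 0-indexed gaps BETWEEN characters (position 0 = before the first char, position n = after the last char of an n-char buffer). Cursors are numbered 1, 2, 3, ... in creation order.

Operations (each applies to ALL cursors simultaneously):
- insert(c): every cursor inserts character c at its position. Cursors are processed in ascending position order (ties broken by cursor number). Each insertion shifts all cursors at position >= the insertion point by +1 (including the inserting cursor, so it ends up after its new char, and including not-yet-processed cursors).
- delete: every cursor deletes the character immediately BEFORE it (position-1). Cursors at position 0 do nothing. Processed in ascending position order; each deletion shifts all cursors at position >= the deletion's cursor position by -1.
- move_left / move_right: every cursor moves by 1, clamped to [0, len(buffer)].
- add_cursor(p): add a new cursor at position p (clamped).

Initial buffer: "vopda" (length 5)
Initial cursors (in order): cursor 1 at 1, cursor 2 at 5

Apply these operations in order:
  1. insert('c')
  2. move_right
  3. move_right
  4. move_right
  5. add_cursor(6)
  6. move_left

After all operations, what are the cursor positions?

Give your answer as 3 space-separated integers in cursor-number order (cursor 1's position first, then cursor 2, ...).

After op 1 (insert('c')): buffer="vcopdac" (len 7), cursors c1@2 c2@7, authorship .1....2
After op 2 (move_right): buffer="vcopdac" (len 7), cursors c1@3 c2@7, authorship .1....2
After op 3 (move_right): buffer="vcopdac" (len 7), cursors c1@4 c2@7, authorship .1....2
After op 4 (move_right): buffer="vcopdac" (len 7), cursors c1@5 c2@7, authorship .1....2
After op 5 (add_cursor(6)): buffer="vcopdac" (len 7), cursors c1@5 c3@6 c2@7, authorship .1....2
After op 6 (move_left): buffer="vcopdac" (len 7), cursors c1@4 c3@5 c2@6, authorship .1....2

Answer: 4 6 5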